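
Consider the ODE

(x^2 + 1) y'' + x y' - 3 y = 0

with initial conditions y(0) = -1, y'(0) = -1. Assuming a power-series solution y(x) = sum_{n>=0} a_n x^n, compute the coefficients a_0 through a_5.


Ansatz: y(x) = sum_{n>=0} a_n x^n, so y'(x) = sum_{n>=1} n a_n x^(n-1) and y''(x) = sum_{n>=2} n(n-1) a_n x^(n-2).
Substitute into P(x) y'' + Q(x) y' + R(x) y = 0 with P(x) = x^2 + 1, Q(x) = x, R(x) = -3, and match powers of x.
Initial conditions: a_0 = -1, a_1 = -1.
Setting the coefficient of each power of x to zero and solving order by order (substituting the coefficients already found):
  x^0: 2 a_2 - 3 a_0 = 0  ->  2 a_2 = 3 a_0 = -3  ->  a_2 = -3/2
  x^1: 6 a_3 - 2 a_1 = 0  ->  6 a_3 = 2 a_1 = -2  ->  a_3 = -1/3
  x^2: 12 a_4 + a_2 = 0  ->  12 a_4 = -a_2 = 3/2  ->  a_4 = 1/8
  x^3: 20 a_5 + 6 a_3 = 0  ->  20 a_5 = -6 a_3 = 2  ->  a_5 = 1/10
Truncated series: y(x) = -1 - x - (3/2) x^2 - (1/3) x^3 + (1/8) x^4 + (1/10) x^5 + O(x^6).

a_0 = -1; a_1 = -1; a_2 = -3/2; a_3 = -1/3; a_4 = 1/8; a_5 = 1/10


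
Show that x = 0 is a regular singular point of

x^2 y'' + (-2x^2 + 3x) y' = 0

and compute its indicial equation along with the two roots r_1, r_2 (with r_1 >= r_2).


Divide by x^2 to reach normal form y'' + P_1(x) y' + P_2(x) y = 0 with P_1(x) = -2 + 3/x and P_2(x) = 0.
x = 0 is a singular point because the y'-coefficient -2 + 3/x has a pole at x = 0.
It is a regular singular point because x P_1(x) = p(x) = 3 - 2x and x^2 P_2(x) = q(x) = 0 are polynomials, hence analytic at x = 0.
p(0) = 3,  q(0) = 0.
Indicial equation: r(r-1) + p(0) r + q(0) = 0, i.e. r^2 + (p(0) - 1) r + q(0) = 0, i.e. r^2 + 2 r = 0.
Discriminant: (2)^2 - 4(0) = 4, so r = (-2 ± 2)/2.
Solving: r_1 = 0, r_2 = -2.

indicial: r^2 + 2 r = 0; roots r_1 = 0, r_2 = -2


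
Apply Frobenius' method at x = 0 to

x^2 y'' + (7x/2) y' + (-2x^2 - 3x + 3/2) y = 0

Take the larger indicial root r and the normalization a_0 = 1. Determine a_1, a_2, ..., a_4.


Write in Frobenius form y'' + (p(x)/x) y' + (q(x)/x^2) y = 0:
  p(x) = 7/2,  q(x) = -2x^2 - 3x + 3/2.
Indicial equation: r(r-1) + (7/2) r + (3/2) = 0 -> roots r_1 = -1, r_2 = -3/2.
Take r = r_1 = -1. Let y(x) = x^r sum_{n>=0} a_n x^n with a_0 = 1.
Substitute y = x^r sum a_n x^n and match x^{r+n}. The recurrence is
  D(n) a_n - 3 a_{n-1} - 2 a_{n-2} = 0,  where D(n) = (r+n)(r+n-1) + (7/2)(r+n) + (3/2).
  a_n = [3 a_{n-1} + 2 a_{n-2}] / D(n).
Since the indicial polynomial factors as (r - r_1)(r - r_2), D(n) = (r_1 + n - r_1)(r_1 + n - r_2) = n(n + 1/2).
Evaluating step by step (a_0 = 1):
  n = 1: D(1) = 1(1 + 1/2) = 3/2; numerator = 3(1) = 3; a_1 = (3)/(3/2) = 2
  n = 2: D(2) = 2(2 + 1/2) = 5; numerator = 3(2) + 2(1) = 8; a_2 = (8)/(5) = 8/5
  n = 3: D(3) = 3(3 + 1/2) = 21/2; numerator = 3(8/5) + 2(2) = 44/5; a_3 = (44/5)/(21/2) = 88/105
  n = 4: D(4) = 4(4 + 1/2) = 18; numerator = 3(88/105) + 2(8/5) = 40/7; a_4 = (40/7)/(18) = 20/63

r = -1; a_0 = 1; a_1 = 2; a_2 = 8/5; a_3 = 88/105; a_4 = 20/63


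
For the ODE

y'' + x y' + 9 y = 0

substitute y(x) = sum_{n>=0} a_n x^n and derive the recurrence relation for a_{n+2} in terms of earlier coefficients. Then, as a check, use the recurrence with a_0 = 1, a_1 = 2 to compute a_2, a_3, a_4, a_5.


Substitute y = sum_n a_n x^n.
y''(x) has coefficient (n+2)(n+1) a_{n+2} at x^n;
x y'(x) has coefficient n a_n at x^n (shift);
9 y(x) has coefficient 9 a_n at x^n.
Matching x^n: (n+2)(n+1) a_{n+2} + (n + 9) a_n = 0.
Thus a_{n+2} = (-n - 9) / ((n+1)(n+2)) * a_n.

Check with a_0 = 1, a_1 = 2 (apply the recurrence for n = 0, 1, 2, 3): a_0 = 1, a_1 = 2, a_2 = -9/2, a_3 = -10/3, a_4 = 33/8, a_5 = 2.

a_(n+2) = (-n - 9) / ((n+1)(n+2)) * a_n; check: a_0 = 1, a_1 = 2, a_2 = -9/2, a_3 = -10/3, a_4 = 33/8, a_5 = 2


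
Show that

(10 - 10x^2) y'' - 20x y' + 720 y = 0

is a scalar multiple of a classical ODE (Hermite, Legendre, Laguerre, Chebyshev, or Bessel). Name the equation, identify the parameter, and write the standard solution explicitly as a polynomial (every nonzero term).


All three coefficients share the factor 10; dividing through by 10 gives  (1 - x^2) y'' - 2x y' + 72 y = 0.
This matches the Legendre equation (1 - x^2) y'' - 2x y' + n(n+1) y = 0 (note the -2x y' term) with n(n+1) = 72, so n = 8; the polynomial solution is P_8(x).
With y = sum_k a_k x^k, matching x^k gives (k+2)(k+1) a_{k+2} = [k(k+1) - n(n+1)] a_k = (k - 8)(k + 9) a_k. The right side vanishes at k = 8, so the series with the parity of 8 terminates at degree 8.
Standard normalization (P_n(1) = 1): leading coefficient (2n)!/(2^n (n!)^2) = 20922789888000/(256*1625702400) = 6435/128, so a_8 = 6435/128. Work downward with a_k = (k+1)(k+2) a_{k+2} / ((k - 8)(k + 9)):
  a_6 = (7)(8)(6435/128) / ((6 - 8)(6 + 9)) = (45045/16)/(-30) = -3003/32
  a_4 = (5)(6)(-3003/32) / ((4 - 8)(4 + 9)) = (-45045/16)/(-52) = 3465/64
  a_2 = (3)(4)(3465/64) / ((2 - 8)(2 + 9)) = (10395/16)/(-66) = -315/32
  a_0 = (1)(2)(-315/32) / ((0 - 8)(0 + 9)) = (-315/16)/(-72) = 35/128
Hence P_8(x) = 6435 x^8/128 - 3003 x^6/32 + 3465 x^4/64 - 315 x^2/32 + 35/128.

P_8(x); series = 6435 x^8/128 - 3003 x^6/32 + 3465 x^4/64 - 315 x^2/32 + 35/128


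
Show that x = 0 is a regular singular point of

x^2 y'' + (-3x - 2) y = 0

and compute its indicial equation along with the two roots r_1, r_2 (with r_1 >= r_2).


Divide by x^2 to reach normal form y'' + P_1(x) y' + P_2(x) y = 0 with P_1(x) = 0 and P_2(x) = -3/x - 2/x^2.
x = 0 is a singular point because the y-coefficient -3/x - 2/x^2 has a pole at x = 0.
It is a regular singular point because x P_1(x) = p(x) = 0 and x^2 P_2(x) = q(x) = -3x - 2 are polynomials, hence analytic at x = 0.
p(0) = 0,  q(0) = -2.
Indicial equation: r(r-1) + p(0) r + q(0) = 0, i.e. r^2 + (p(0) - 1) r + q(0) = 0, i.e. r^2 - 1 r - 2 = 0.
Discriminant: (-1)^2 - 4(-2) = 9, so r = (1 ± 3)/2.
Solving: r_1 = 2, r_2 = -1.

indicial: r^2 - 1 r - 2 = 0; roots r_1 = 2, r_2 = -1


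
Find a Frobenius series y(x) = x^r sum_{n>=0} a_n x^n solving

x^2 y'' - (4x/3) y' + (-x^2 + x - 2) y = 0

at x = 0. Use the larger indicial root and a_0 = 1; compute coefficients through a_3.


Write in Frobenius form y'' + (p(x)/x) y' + (q(x)/x^2) y = 0:
  p(x) = -4/3,  q(x) = -x^2 + x - 2.
Indicial equation: r(r-1) + (-4/3) r + (-2) = 0 -> roots r_1 = 3, r_2 = -2/3.
Take r = r_1 = 3. Let y(x) = x^r sum_{n>=0} a_n x^n with a_0 = 1.
Substitute y = x^r sum a_n x^n and match x^{r+n}. The recurrence is
  D(n) a_n + 1 a_{n-1} - 1 a_{n-2} = 0,  where D(n) = (r+n)(r+n-1) + (-4/3)(r+n) + (-2).
  a_n = [-1 a_{n-1} + 1 a_{n-2}] / D(n).
Since the indicial polynomial factors as (r - r_1)(r - r_2), D(n) = (r_1 + n - r_1)(r_1 + n - r_2) = n(n + 11/3).
Evaluating step by step (a_0 = 1):
  n = 1: D(1) = 1(1 + 11/3) = 14/3; numerator = -1(1) = -1; a_1 = (-1)/(14/3) = -3/14
  n = 2: D(2) = 2(2 + 11/3) = 34/3; numerator = -1(-3/14) + 1(1) = 17/14; a_2 = (17/14)/(34/3) = 3/28
  n = 3: D(3) = 3(3 + 11/3) = 20; numerator = -1(3/28) + 1(-3/14) = -9/28; a_3 = (-9/28)/(20) = -9/560

r = 3; a_0 = 1; a_1 = -3/14; a_2 = 3/28; a_3 = -9/560


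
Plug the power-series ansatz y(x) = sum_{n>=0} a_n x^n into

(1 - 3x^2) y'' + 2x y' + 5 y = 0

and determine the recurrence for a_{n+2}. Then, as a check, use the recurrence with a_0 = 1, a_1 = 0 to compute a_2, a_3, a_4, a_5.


Substitute y = sum_n a_n x^n.
(1 - 3 x^2) y'' contributes (n+2)(n+1) a_{n+2} - 3 n(n-1) a_n at x^n.
2 x y'(x) contributes 2 n a_n at x^n.
5 y(x) contributes 5 a_n at x^n.
Matching x^n: (n+2)(n+1) a_{n+2} + (-3 n(n-1) + 2 n + 5) a_n = 0.
Thus a_{n+2} = (3 n(n-1) - 2 n - 5) / ((n+1)(n+2)) * a_n.

Check with a_0 = 1, a_1 = 0 (apply the recurrence for n = 0, 1, 2, 3): a_0 = 1, a_1 = 0, a_2 = -5/2, a_3 = 0, a_4 = 5/8, a_5 = 0.

a_(n+2) = (3 n(n-1) - 2 n - 5) / ((n+1)(n+2)) * a_n; check: a_0 = 1, a_1 = 0, a_2 = -5/2, a_3 = 0, a_4 = 5/8, a_5 = 0


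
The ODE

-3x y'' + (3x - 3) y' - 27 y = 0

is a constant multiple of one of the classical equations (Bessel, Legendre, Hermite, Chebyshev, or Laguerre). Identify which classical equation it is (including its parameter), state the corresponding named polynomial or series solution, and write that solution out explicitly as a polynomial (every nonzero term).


All three coefficients share the factor -3; dividing through by -3 gives  x y'' + (1 - x) y' + 9 y = 0.
This matches the Laguerre equation x y'' + (1 - x) y' + n y = 0 with n = 9; the polynomial solution is L_9(x).
With y = sum_k a_k x^k, matching x^k gives (k+1)k a_{k+1} + (k+1) a_{k+1} - k a_k + n a_k = 0, i.e. (k+1)^2 a_{k+1} = (k - n) a_k = (k - 9) a_k. The right side vanishes at k = 9, so the series terminates at degree 9.
Standard normalization L_n(0) = 1 gives a_0 = 1. Work upward with a_{k+1} = (k - 9) a_k / (k+1)^2:
  a_1 = (0 - 9)(1) / 1^2 = -9/1 = -9
  a_2 = (1 - 9)(-9) / 2^2 = 72/4 = 18
  a_3 = (2 - 9)(18) / 3^2 = -126/9 = -14
  a_4 = (3 - 9)(-14) / 4^2 = 84/16 = 21/4
  a_5 = (4 - 9)(21/4) / 5^2 = (-105/4)/25 = -21/20
  a_6 = (5 - 9)(-21/20) / 6^2 = (21/5)/36 = 7/60
  a_7 = (6 - 9)(7/60) / 7^2 = (-7/20)/49 = -1/140
  a_8 = (7 - 9)(-1/140) / 8^2 = (1/70)/64 = 1/4480
  a_9 = (8 - 9)(1/4480) / 9^2 = (-1/4480)/81 = -1/362880
Hence L_9(x) = -x^9/362880 + x^8/4480 - x^7/140 + 7 x^6/60 - 21 x^5/20 + 21 x^4/4 - 14 x^3 + 18 x^2 - 9 x + 1.

L_9(x); series = -x^9/362880 + x^8/4480 - x^7/140 + 7 x^6/60 - 21 x^5/20 + 21 x^4/4 - 14 x^3 + 18 x^2 - 9 x + 1


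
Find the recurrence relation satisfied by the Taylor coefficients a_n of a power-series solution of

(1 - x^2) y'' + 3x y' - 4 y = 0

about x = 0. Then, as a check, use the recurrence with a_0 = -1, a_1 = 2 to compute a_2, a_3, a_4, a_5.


Substitute y = sum_n a_n x^n.
(1 - 1 x^2) y'' contributes (n+2)(n+1) a_{n+2} - n(n-1) a_n at x^n.
3 x y'(x) contributes 3 n a_n at x^n.
-4 y(x) contributes -4 a_n at x^n.
Matching x^n: (n+2)(n+1) a_{n+2} + (-n(n-1) + 3 n - 4) a_n = 0.
Thus a_{n+2} = (n(n-1) - 3 n + 4) / ((n+1)(n+2)) * a_n.

Check with a_0 = -1, a_1 = 2 (apply the recurrence for n = 0, 1, 2, 3): a_0 = -1, a_1 = 2, a_2 = -2, a_3 = 1/3, a_4 = 0, a_5 = 1/60.

a_(n+2) = (n(n-1) - 3 n + 4) / ((n+1)(n+2)) * a_n; check: a_0 = -1, a_1 = 2, a_2 = -2, a_3 = 1/3, a_4 = 0, a_5 = 1/60


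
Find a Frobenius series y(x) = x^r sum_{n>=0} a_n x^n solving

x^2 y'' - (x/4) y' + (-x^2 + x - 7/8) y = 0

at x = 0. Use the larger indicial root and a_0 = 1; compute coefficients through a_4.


Write in Frobenius form y'' + (p(x)/x) y' + (q(x)/x^2) y = 0:
  p(x) = -1/4,  q(x) = -x^2 + x - 7/8.
Indicial equation: r(r-1) + (-1/4) r + (-7/8) = 0 -> roots r_1 = 7/4, r_2 = -1/2.
Take r = r_1 = 7/4. Let y(x) = x^r sum_{n>=0} a_n x^n with a_0 = 1.
Substitute y = x^r sum a_n x^n and match x^{r+n}. The recurrence is
  D(n) a_n + 1 a_{n-1} - 1 a_{n-2} = 0,  where D(n) = (r+n)(r+n-1) + (-1/4)(r+n) + (-7/8).
  a_n = [-1 a_{n-1} + 1 a_{n-2}] / D(n).
Since the indicial polynomial factors as (r - r_1)(r - r_2), D(n) = (r_1 + n - r_1)(r_1 + n - r_2) = n(n + 9/4).
Evaluating step by step (a_0 = 1):
  n = 1: D(1) = 1(1 + 9/4) = 13/4; numerator = -1(1) = -1; a_1 = (-1)/(13/4) = -4/13
  n = 2: D(2) = 2(2 + 9/4) = 17/2; numerator = -1(-4/13) + 1(1) = 17/13; a_2 = (17/13)/(17/2) = 2/13
  n = 3: D(3) = 3(3 + 9/4) = 63/4; numerator = -1(2/13) + 1(-4/13) = -6/13; a_3 = (-6/13)/(63/4) = -8/273
  n = 4: D(4) = 4(4 + 9/4) = 25; numerator = -1(-8/273) + 1(2/13) = 50/273; a_4 = (50/273)/(25) = 2/273

r = 7/4; a_0 = 1; a_1 = -4/13; a_2 = 2/13; a_3 = -8/273; a_4 = 2/273


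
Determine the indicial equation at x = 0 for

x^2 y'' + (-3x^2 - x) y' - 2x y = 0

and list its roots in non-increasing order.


Divide by x^2 to reach normal form y'' + P_1(x) y' + P_2(x) y = 0 with P_1(x) = -3 - 1/x and P_2(x) = -2/x.
x = 0 is a singular point because the y'-coefficient -3 - 1/x has a pole at x = 0 and the y-coefficient -2/x has a pole at x = 0.
It is a regular singular point because x P_1(x) = p(x) = -3x - 1 and x^2 P_2(x) = q(x) = -2x are polynomials, hence analytic at x = 0.
p(0) = -1,  q(0) = 0.
Indicial equation: r(r-1) + p(0) r + q(0) = 0, i.e. r^2 + (p(0) - 1) r + q(0) = 0, i.e. r^2 - 2 r = 0.
Discriminant: (-2)^2 - 4(0) = 4, so r = (2 ± 2)/2.
Solving: r_1 = 2, r_2 = 0.

indicial: r^2 - 2 r = 0; roots r_1 = 2, r_2 = 0


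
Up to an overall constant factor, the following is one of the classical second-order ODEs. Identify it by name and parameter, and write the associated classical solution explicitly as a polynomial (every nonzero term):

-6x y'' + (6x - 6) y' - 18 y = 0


All three coefficients share the factor -6; dividing through by -6 gives  x y'' + (1 - x) y' + 3 y = 0.
This matches the Laguerre equation x y'' + (1 - x) y' + n y = 0 with n = 3; the polynomial solution is L_3(x).
With y = sum_k a_k x^k, matching x^k gives (k+1)k a_{k+1} + (k+1) a_{k+1} - k a_k + n a_k = 0, i.e. (k+1)^2 a_{k+1} = (k - n) a_k = (k - 3) a_k. The right side vanishes at k = 3, so the series terminates at degree 3.
Standard normalization L_n(0) = 1 gives a_0 = 1. Work upward with a_{k+1} = (k - 3) a_k / (k+1)^2:
  a_1 = (0 - 3)(1) / 1^2 = -3/1 = -3
  a_2 = (1 - 3)(-3) / 2^2 = 6/4 = 3/2
  a_3 = (2 - 3)(3/2) / 3^2 = (-3/2)/9 = -1/6
Hence L_3(x) = -x^3/6 + 3 x^2/2 - 3 x + 1.

L_3(x); series = -x^3/6 + 3 x^2/2 - 3 x + 1


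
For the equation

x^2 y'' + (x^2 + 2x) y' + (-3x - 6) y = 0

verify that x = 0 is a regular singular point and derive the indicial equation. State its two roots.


Divide by x^2 to reach normal form y'' + P_1(x) y' + P_2(x) y = 0 with P_1(x) = 1 + 2/x and P_2(x) = -3/x - 6/x^2.
x = 0 is a singular point because the y'-coefficient 1 + 2/x has a pole at x = 0 and the y-coefficient -3/x - 6/x^2 has a pole at x = 0.
It is a regular singular point because x P_1(x) = p(x) = x + 2 and x^2 P_2(x) = q(x) = -3x - 6 are polynomials, hence analytic at x = 0.
p(0) = 2,  q(0) = -6.
Indicial equation: r(r-1) + p(0) r + q(0) = 0, i.e. r^2 + (p(0) - 1) r + q(0) = 0, i.e. r^2 + 1 r - 6 = 0.
Discriminant: (1)^2 - 4(-6) = 25, so r = (-1 ± 5)/2.
Solving: r_1 = 2, r_2 = -3.

indicial: r^2 + 1 r - 6 = 0; roots r_1 = 2, r_2 = -3


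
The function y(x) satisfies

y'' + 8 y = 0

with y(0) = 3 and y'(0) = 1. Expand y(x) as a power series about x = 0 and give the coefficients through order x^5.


Ansatz: y(x) = sum_{n>=0} a_n x^n, so y'(x) = sum_{n>=1} n a_n x^(n-1) and y''(x) = sum_{n>=2} n(n-1) a_n x^(n-2).
Substitute into P(x) y'' + Q(x) y' + R(x) y = 0 with P(x) = 1, Q(x) = 0, R(x) = 8, and match powers of x.
Initial conditions: a_0 = 3, a_1 = 1.
Setting the coefficient of each power of x to zero and solving order by order (substituting the coefficients already found):
  x^0: 2 a_2 + 8 a_0 = 0  ->  2 a_2 = -8 a_0 = -24  ->  a_2 = -12
  x^1: 6 a_3 + 8 a_1 = 0  ->  6 a_3 = -8 a_1 = -8  ->  a_3 = -4/3
  x^2: 12 a_4 + 8 a_2 = 0  ->  12 a_4 = -8 a_2 = 96  ->  a_4 = 8
  x^3: 20 a_5 + 8 a_3 = 0  ->  20 a_5 = -8 a_3 = 32/3  ->  a_5 = 8/15
Truncated series: y(x) = 3 + x - 12 x^2 - (4/3) x^3 + 8 x^4 + (8/15) x^5 + O(x^6).

a_0 = 3; a_1 = 1; a_2 = -12; a_3 = -4/3; a_4 = 8; a_5 = 8/15


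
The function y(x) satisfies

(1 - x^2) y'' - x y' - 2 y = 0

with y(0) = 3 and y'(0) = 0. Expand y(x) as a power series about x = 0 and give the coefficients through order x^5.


Ansatz: y(x) = sum_{n>=0} a_n x^n, so y'(x) = sum_{n>=1} n a_n x^(n-1) and y''(x) = sum_{n>=2} n(n-1) a_n x^(n-2).
Substitute into P(x) y'' + Q(x) y' + R(x) y = 0 with P(x) = 1 - x^2, Q(x) = -x, R(x) = -2, and match powers of x.
Initial conditions: a_0 = 3, a_1 = 0.
Setting the coefficient of each power of x to zero and solving order by order (substituting the coefficients already found):
  x^0: 2 a_2 - 2 a_0 = 0  ->  2 a_2 = 2 a_0 = 6  ->  a_2 = 3
  x^1: 6 a_3 - 3 a_1 = 0  ->  6 a_3 = 3 a_1 = 0  ->  a_3 = 0
  x^2: 12 a_4 - 6 a_2 = 0  ->  12 a_4 = 6 a_2 = 18  ->  a_4 = 3/2
  x^3: 20 a_5 - 11 a_3 = 0  ->  20 a_5 = 11 a_3 = 0  ->  a_5 = 0
Truncated series: y(x) = 3 + 3 x^2 + (3/2) x^4 + O(x^6).

a_0 = 3; a_1 = 0; a_2 = 3; a_3 = 0; a_4 = 3/2; a_5 = 0


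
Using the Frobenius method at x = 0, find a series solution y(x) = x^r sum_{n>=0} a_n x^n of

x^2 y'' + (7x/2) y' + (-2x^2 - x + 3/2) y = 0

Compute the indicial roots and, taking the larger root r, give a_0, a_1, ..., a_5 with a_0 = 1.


Write in Frobenius form y'' + (p(x)/x) y' + (q(x)/x^2) y = 0:
  p(x) = 7/2,  q(x) = -2x^2 - x + 3/2.
Indicial equation: r(r-1) + (7/2) r + (3/2) = 0 -> roots r_1 = -1, r_2 = -3/2.
Take r = r_1 = -1. Let y(x) = x^r sum_{n>=0} a_n x^n with a_0 = 1.
Substitute y = x^r sum a_n x^n and match x^{r+n}. The recurrence is
  D(n) a_n - 1 a_{n-1} - 2 a_{n-2} = 0,  where D(n) = (r+n)(r+n-1) + (7/2)(r+n) + (3/2).
  a_n = [1 a_{n-1} + 2 a_{n-2}] / D(n).
Since the indicial polynomial factors as (r - r_1)(r - r_2), D(n) = (r_1 + n - r_1)(r_1 + n - r_2) = n(n + 1/2).
Evaluating step by step (a_0 = 1):
  n = 1: D(1) = 1(1 + 1/2) = 3/2; numerator = 1(1) = 1; a_1 = (1)/(3/2) = 2/3
  n = 2: D(2) = 2(2 + 1/2) = 5; numerator = 1(2/3) + 2(1) = 8/3; a_2 = (8/3)/(5) = 8/15
  n = 3: D(3) = 3(3 + 1/2) = 21/2; numerator = 1(8/15) + 2(2/3) = 28/15; a_3 = (28/15)/(21/2) = 8/45
  n = 4: D(4) = 4(4 + 1/2) = 18; numerator = 1(8/45) + 2(8/15) = 56/45; a_4 = (56/45)/(18) = 28/405
  n = 5: D(5) = 5(5 + 1/2) = 55/2; numerator = 1(28/405) + 2(8/45) = 172/405; a_5 = (172/405)/(55/2) = 344/22275

r = -1; a_0 = 1; a_1 = 2/3; a_2 = 8/15; a_3 = 8/45; a_4 = 28/405; a_5 = 344/22275


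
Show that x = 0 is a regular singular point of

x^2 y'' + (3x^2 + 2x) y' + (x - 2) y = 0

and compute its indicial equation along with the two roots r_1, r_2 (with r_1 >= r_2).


Divide by x^2 to reach normal form y'' + P_1(x) y' + P_2(x) y = 0 with P_1(x) = 3 + 2/x and P_2(x) = 1/x - 2/x^2.
x = 0 is a singular point because the y'-coefficient 3 + 2/x has a pole at x = 0 and the y-coefficient 1/x - 2/x^2 has a pole at x = 0.
It is a regular singular point because x P_1(x) = p(x) = 3x + 2 and x^2 P_2(x) = q(x) = x - 2 are polynomials, hence analytic at x = 0.
p(0) = 2,  q(0) = -2.
Indicial equation: r(r-1) + p(0) r + q(0) = 0, i.e. r^2 + (p(0) - 1) r + q(0) = 0, i.e. r^2 + 1 r - 2 = 0.
Discriminant: (1)^2 - 4(-2) = 9, so r = (-1 ± 3)/2.
Solving: r_1 = 1, r_2 = -2.

indicial: r^2 + 1 r - 2 = 0; roots r_1 = 1, r_2 = -2


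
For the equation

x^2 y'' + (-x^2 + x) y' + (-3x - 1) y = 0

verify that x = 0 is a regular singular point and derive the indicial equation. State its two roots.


Divide by x^2 to reach normal form y'' + P_1(x) y' + P_2(x) y = 0 with P_1(x) = -1 + 1/x and P_2(x) = -3/x - 1/x^2.
x = 0 is a singular point because the y'-coefficient -1 + 1/x has a pole at x = 0 and the y-coefficient -3/x - 1/x^2 has a pole at x = 0.
It is a regular singular point because x P_1(x) = p(x) = 1 - x and x^2 P_2(x) = q(x) = -3x - 1 are polynomials, hence analytic at x = 0.
p(0) = 1,  q(0) = -1.
Indicial equation: r(r-1) + p(0) r + q(0) = 0, i.e. r^2 + (p(0) - 1) r + q(0) = 0, i.e. r^2 - 1 = 0.
Discriminant: (0)^2 - 4(-1) = 4, so r = (0 ± 2)/2.
Solving: r_1 = 1, r_2 = -1.

indicial: r^2 - 1 = 0; roots r_1 = 1, r_2 = -1


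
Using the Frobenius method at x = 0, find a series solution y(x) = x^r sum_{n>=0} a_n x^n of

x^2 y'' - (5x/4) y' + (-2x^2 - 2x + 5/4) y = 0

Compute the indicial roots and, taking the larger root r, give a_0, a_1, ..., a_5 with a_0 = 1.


Write in Frobenius form y'' + (p(x)/x) y' + (q(x)/x^2) y = 0:
  p(x) = -5/4,  q(x) = -2x^2 - 2x + 5/4.
Indicial equation: r(r-1) + (-5/4) r + (5/4) = 0 -> roots r_1 = 5/4, r_2 = 1.
Take r = r_1 = 5/4. Let y(x) = x^r sum_{n>=0} a_n x^n with a_0 = 1.
Substitute y = x^r sum a_n x^n and match x^{r+n}. The recurrence is
  D(n) a_n - 2 a_{n-1} - 2 a_{n-2} = 0,  where D(n) = (r+n)(r+n-1) + (-5/4)(r+n) + (5/4).
  a_n = [2 a_{n-1} + 2 a_{n-2}] / D(n).
Since the indicial polynomial factors as (r - r_1)(r - r_2), D(n) = (r_1 + n - r_1)(r_1 + n - r_2) = n(n + 1/4).
Evaluating step by step (a_0 = 1):
  n = 1: D(1) = 1(1 + 1/4) = 5/4; numerator = 2(1) = 2; a_1 = (2)/(5/4) = 8/5
  n = 2: D(2) = 2(2 + 1/4) = 9/2; numerator = 2(8/5) + 2(1) = 26/5; a_2 = (26/5)/(9/2) = 52/45
  n = 3: D(3) = 3(3 + 1/4) = 39/4; numerator = 2(52/45) + 2(8/5) = 248/45; a_3 = (248/45)/(39/4) = 992/1755
  n = 4: D(4) = 4(4 + 1/4) = 17; numerator = 2(992/1755) + 2(52/45) = 1208/351; a_4 = (1208/351)/(17) = 1208/5967
  n = 5: D(5) = 5(5 + 1/4) = 105/4; numerator = 2(1208/5967) + 2(992/1755) = 45808/29835; a_5 = (45808/29835)/(105/4) = 26176/447525

r = 5/4; a_0 = 1; a_1 = 8/5; a_2 = 52/45; a_3 = 992/1755; a_4 = 1208/5967; a_5 = 26176/447525


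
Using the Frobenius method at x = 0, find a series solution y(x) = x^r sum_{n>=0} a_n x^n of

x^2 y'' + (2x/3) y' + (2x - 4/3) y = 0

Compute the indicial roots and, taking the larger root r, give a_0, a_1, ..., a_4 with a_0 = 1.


Write in Frobenius form y'' + (p(x)/x) y' + (q(x)/x^2) y = 0:
  p(x) = 2/3,  q(x) = 2x - 4/3.
Indicial equation: r(r-1) + (2/3) r + (-4/3) = 0 -> roots r_1 = 4/3, r_2 = -1.
Take r = r_1 = 4/3. Let y(x) = x^r sum_{n>=0} a_n x^n with a_0 = 1.
Substitute y = x^r sum a_n x^n and match x^{r+n}. The recurrence is
  D(n) a_n + 2 a_{n-1} = 0,  where D(n) = (r+n)(r+n-1) + (2/3)(r+n) + (-4/3).
  a_n = -2 / D(n) * a_{n-1}.
Since the indicial polynomial factors as (r - r_1)(r - r_2), D(n) = (r_1 + n - r_1)(r_1 + n - r_2) = n(n + 7/3).
Evaluating step by step (a_0 = 1):
  n = 1: D(1) = 1(1 + 7/3) = 10/3; numerator = -2(1) = -2; a_1 = (-2)/(10/3) = -3/5
  n = 2: D(2) = 2(2 + 7/3) = 26/3; numerator = -2(-3/5) = 6/5; a_2 = (6/5)/(26/3) = 9/65
  n = 3: D(3) = 3(3 + 7/3) = 16; numerator = -2(9/65) = -18/65; a_3 = (-18/65)/(16) = -9/520
  n = 4: D(4) = 4(4 + 7/3) = 76/3; numerator = -2(-9/520) = 9/260; a_4 = (9/260)/(76/3) = 27/19760

r = 4/3; a_0 = 1; a_1 = -3/5; a_2 = 9/65; a_3 = -9/520; a_4 = 27/19760


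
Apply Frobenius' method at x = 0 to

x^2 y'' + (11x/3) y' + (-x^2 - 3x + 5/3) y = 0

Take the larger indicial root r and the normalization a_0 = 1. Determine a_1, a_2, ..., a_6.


Write in Frobenius form y'' + (p(x)/x) y' + (q(x)/x^2) y = 0:
  p(x) = 11/3,  q(x) = -x^2 - 3x + 5/3.
Indicial equation: r(r-1) + (11/3) r + (5/3) = 0 -> roots r_1 = -1, r_2 = -5/3.
Take r = r_1 = -1. Let y(x) = x^r sum_{n>=0} a_n x^n with a_0 = 1.
Substitute y = x^r sum a_n x^n and match x^{r+n}. The recurrence is
  D(n) a_n - 3 a_{n-1} - 1 a_{n-2} = 0,  where D(n) = (r+n)(r+n-1) + (11/3)(r+n) + (5/3).
  a_n = [3 a_{n-1} + 1 a_{n-2}] / D(n).
Since the indicial polynomial factors as (r - r_1)(r - r_2), D(n) = (r_1 + n - r_1)(r_1 + n - r_2) = n(n + 2/3).
Evaluating step by step (a_0 = 1):
  n = 1: D(1) = 1(1 + 2/3) = 5/3; numerator = 3(1) = 3; a_1 = (3)/(5/3) = 9/5
  n = 2: D(2) = 2(2 + 2/3) = 16/3; numerator = 3(9/5) + 1(1) = 32/5; a_2 = (32/5)/(16/3) = 6/5
  n = 3: D(3) = 3(3 + 2/3) = 11; numerator = 3(6/5) + 1(9/5) = 27/5; a_3 = (27/5)/(11) = 27/55
  n = 4: D(4) = 4(4 + 2/3) = 56/3; numerator = 3(27/55) + 1(6/5) = 147/55; a_4 = (147/55)/(56/3) = 63/440
  n = 5: D(5) = 5(5 + 2/3) = 85/3; numerator = 3(63/440) + 1(27/55) = 81/88; a_5 = (81/88)/(85/3) = 243/7480
  n = 6: D(6) = 6(6 + 2/3) = 40; numerator = 3(243/7480) + 1(63/440) = 45/187; a_6 = (45/187)/(40) = 9/1496

r = -1; a_0 = 1; a_1 = 9/5; a_2 = 6/5; a_3 = 27/55; a_4 = 63/440; a_5 = 243/7480; a_6 = 9/1496


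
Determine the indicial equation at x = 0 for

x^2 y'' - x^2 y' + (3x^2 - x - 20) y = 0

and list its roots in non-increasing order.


Divide by x^2 to reach normal form y'' + P_1(x) y' + P_2(x) y = 0 with P_1(x) = -1 and P_2(x) = 3 - 1/x - 20/x^2.
x = 0 is a singular point because the y-coefficient 3 - 1/x - 20/x^2 has a pole at x = 0.
It is a regular singular point because x P_1(x) = p(x) = -x and x^2 P_2(x) = q(x) = 3x^2 - x - 20 are polynomials, hence analytic at x = 0.
p(0) = 0,  q(0) = -20.
Indicial equation: r(r-1) + p(0) r + q(0) = 0, i.e. r^2 + (p(0) - 1) r + q(0) = 0, i.e. r^2 - 1 r - 20 = 0.
Discriminant: (-1)^2 - 4(-20) = 81, so r = (1 ± 9)/2.
Solving: r_1 = 5, r_2 = -4.

indicial: r^2 - 1 r - 20 = 0; roots r_1 = 5, r_2 = -4


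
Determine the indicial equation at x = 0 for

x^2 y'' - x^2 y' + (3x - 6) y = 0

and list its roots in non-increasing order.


Divide by x^2 to reach normal form y'' + P_1(x) y' + P_2(x) y = 0 with P_1(x) = -1 and P_2(x) = 3/x - 6/x^2.
x = 0 is a singular point because the y-coefficient 3/x - 6/x^2 has a pole at x = 0.
It is a regular singular point because x P_1(x) = p(x) = -x and x^2 P_2(x) = q(x) = 3x - 6 are polynomials, hence analytic at x = 0.
p(0) = 0,  q(0) = -6.
Indicial equation: r(r-1) + p(0) r + q(0) = 0, i.e. r^2 + (p(0) - 1) r + q(0) = 0, i.e. r^2 - 1 r - 6 = 0.
Discriminant: (-1)^2 - 4(-6) = 25, so r = (1 ± 5)/2.
Solving: r_1 = 3, r_2 = -2.

indicial: r^2 - 1 r - 6 = 0; roots r_1 = 3, r_2 = -2


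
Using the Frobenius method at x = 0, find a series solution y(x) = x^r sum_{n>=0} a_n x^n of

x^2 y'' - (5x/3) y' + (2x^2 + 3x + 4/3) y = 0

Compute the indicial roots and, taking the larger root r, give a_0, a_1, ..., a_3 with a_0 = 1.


Write in Frobenius form y'' + (p(x)/x) y' + (q(x)/x^2) y = 0:
  p(x) = -5/3,  q(x) = 2x^2 + 3x + 4/3.
Indicial equation: r(r-1) + (-5/3) r + (4/3) = 0 -> roots r_1 = 2, r_2 = 2/3.
Take r = r_1 = 2. Let y(x) = x^r sum_{n>=0} a_n x^n with a_0 = 1.
Substitute y = x^r sum a_n x^n and match x^{r+n}. The recurrence is
  D(n) a_n + 3 a_{n-1} + 2 a_{n-2} = 0,  where D(n) = (r+n)(r+n-1) + (-5/3)(r+n) + (4/3).
  a_n = [-3 a_{n-1} - 2 a_{n-2}] / D(n).
Since the indicial polynomial factors as (r - r_1)(r - r_2), D(n) = (r_1 + n - r_1)(r_1 + n - r_2) = n(n + 4/3).
Evaluating step by step (a_0 = 1):
  n = 1: D(1) = 1(1 + 4/3) = 7/3; numerator = -3(1) = -3; a_1 = (-3)/(7/3) = -9/7
  n = 2: D(2) = 2(2 + 4/3) = 20/3; numerator = -3(-9/7) - 2(1) = 13/7; a_2 = (13/7)/(20/3) = 39/140
  n = 3: D(3) = 3(3 + 4/3) = 13; numerator = -3(39/140) - 2(-9/7) = 243/140; a_3 = (243/140)/(13) = 243/1820

r = 2; a_0 = 1; a_1 = -9/7; a_2 = 39/140; a_3 = 243/1820


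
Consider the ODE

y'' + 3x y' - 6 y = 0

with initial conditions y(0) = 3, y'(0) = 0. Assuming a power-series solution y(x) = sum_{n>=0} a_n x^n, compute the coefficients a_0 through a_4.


Ansatz: y(x) = sum_{n>=0} a_n x^n, so y'(x) = sum_{n>=1} n a_n x^(n-1) and y''(x) = sum_{n>=2} n(n-1) a_n x^(n-2).
Substitute into P(x) y'' + Q(x) y' + R(x) y = 0 with P(x) = 1, Q(x) = 3x, R(x) = -6, and match powers of x.
Initial conditions: a_0 = 3, a_1 = 0.
Setting the coefficient of each power of x to zero and solving order by order (substituting the coefficients already found):
  x^0: 2 a_2 - 6 a_0 = 0  ->  2 a_2 = 6 a_0 = 18  ->  a_2 = 9
  x^1: 6 a_3 - 3 a_1 = 0  ->  6 a_3 = 3 a_1 = 0  ->  a_3 = 0
  x^2: 12 a_4 = 0  ->  a_4 = 0
Truncated series: y(x) = 3 + 9 x^2 + O(x^5).

a_0 = 3; a_1 = 0; a_2 = 9; a_3 = 0; a_4 = 0


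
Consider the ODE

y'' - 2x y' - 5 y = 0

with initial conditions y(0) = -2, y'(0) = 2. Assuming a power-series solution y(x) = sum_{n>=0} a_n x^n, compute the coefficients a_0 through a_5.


Ansatz: y(x) = sum_{n>=0} a_n x^n, so y'(x) = sum_{n>=1} n a_n x^(n-1) and y''(x) = sum_{n>=2} n(n-1) a_n x^(n-2).
Substitute into P(x) y'' + Q(x) y' + R(x) y = 0 with P(x) = 1, Q(x) = -2x, R(x) = -5, and match powers of x.
Initial conditions: a_0 = -2, a_1 = 2.
Setting the coefficient of each power of x to zero and solving order by order (substituting the coefficients already found):
  x^0: 2 a_2 - 5 a_0 = 0  ->  2 a_2 = 5 a_0 = -10  ->  a_2 = -5
  x^1: 6 a_3 - 7 a_1 = 0  ->  6 a_3 = 7 a_1 = 14  ->  a_3 = 7/3
  x^2: 12 a_4 - 9 a_2 = 0  ->  12 a_4 = 9 a_2 = -45  ->  a_4 = -15/4
  x^3: 20 a_5 - 11 a_3 = 0  ->  20 a_5 = 11 a_3 = 77/3  ->  a_5 = 77/60
Truncated series: y(x) = -2 + 2 x - 5 x^2 + (7/3) x^3 - (15/4) x^4 + (77/60) x^5 + O(x^6).

a_0 = -2; a_1 = 2; a_2 = -5; a_3 = 7/3; a_4 = -15/4; a_5 = 77/60


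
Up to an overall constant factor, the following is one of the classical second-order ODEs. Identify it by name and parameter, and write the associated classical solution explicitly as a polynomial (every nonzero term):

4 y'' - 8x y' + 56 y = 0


All three coefficients share the factor 4; dividing through by 4 gives  y'' - 2x y' + 14 y = 0.
This matches the Hermite equation y'' - 2x y' + 2n y = 0 with 2n = 14, so n = 7; the polynomial solution is H_7(x).
With y = sum_k a_k x^k, matching x^k gives (k+2)(k+1) a_{k+2} = 2(k - n) a_k = 2(k - 7) a_k. The right side vanishes at k = 7, so the series with the parity of 7 terminates at degree 7.
Standard normalization: leading coefficient of H_n is 2^n, so a_7 = 2^7 = 128. Work downward with a_k = (k+1)(k+2) a_{k+2} / (2(k - n)):
  a_5 = (6)(7)(128) / (2(5 - 7)) = 5376/(-4) = -1344
  a_3 = (4)(5)(-1344) / (2(3 - 7)) = -26880/(-8) = 3360
  a_1 = (2)(3)(3360) / (2(1 - 7)) = 20160/(-12) = -1680
Hence H_7(x) = 128 x^7 - 1344 x^5 + 3360 x^3 - 1680 x.

H_7(x); series = 128 x^7 - 1344 x^5 + 3360 x^3 - 1680 x


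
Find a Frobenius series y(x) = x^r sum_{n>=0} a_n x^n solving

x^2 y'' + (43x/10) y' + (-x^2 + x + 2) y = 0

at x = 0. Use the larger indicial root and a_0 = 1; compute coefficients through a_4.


Write in Frobenius form y'' + (p(x)/x) y' + (q(x)/x^2) y = 0:
  p(x) = 43/10,  q(x) = -x^2 + x + 2.
Indicial equation: r(r-1) + (43/10) r + (2) = 0 -> roots r_1 = -4/5, r_2 = -5/2.
Take r = r_1 = -4/5. Let y(x) = x^r sum_{n>=0} a_n x^n with a_0 = 1.
Substitute y = x^r sum a_n x^n and match x^{r+n}. The recurrence is
  D(n) a_n + 1 a_{n-1} - 1 a_{n-2} = 0,  where D(n) = (r+n)(r+n-1) + (43/10)(r+n) + (2).
  a_n = [-1 a_{n-1} + 1 a_{n-2}] / D(n).
Since the indicial polynomial factors as (r - r_1)(r - r_2), D(n) = (r_1 + n - r_1)(r_1 + n - r_2) = n(n + 17/10).
Evaluating step by step (a_0 = 1):
  n = 1: D(1) = 1(1 + 17/10) = 27/10; numerator = -1(1) = -1; a_1 = (-1)/(27/10) = -10/27
  n = 2: D(2) = 2(2 + 17/10) = 37/5; numerator = -1(-10/27) + 1(1) = 37/27; a_2 = (37/27)/(37/5) = 5/27
  n = 3: D(3) = 3(3 + 17/10) = 141/10; numerator = -1(5/27) + 1(-10/27) = -5/9; a_3 = (-5/9)/(141/10) = -50/1269
  n = 4: D(4) = 4(4 + 17/10) = 114/5; numerator = -1(-50/1269) + 1(5/27) = 95/423; a_4 = (95/423)/(114/5) = 25/2538

r = -4/5; a_0 = 1; a_1 = -10/27; a_2 = 5/27; a_3 = -50/1269; a_4 = 25/2538


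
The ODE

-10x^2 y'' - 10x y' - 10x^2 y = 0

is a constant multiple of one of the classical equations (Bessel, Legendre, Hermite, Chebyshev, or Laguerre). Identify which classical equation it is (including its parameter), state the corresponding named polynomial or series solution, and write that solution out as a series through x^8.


All three coefficients share the factor -10; dividing through by -10 gives  x^2 y'' + x y' + x^2 y = 0.
This matches the Bessel equation x^2 y'' + x y' + (x^2 - nu^2) y = 0 with nu^2 = 0, so nu = 0; the solution bounded at x = 0 is J_0(x).
Frobenius at x = 0: indicial roots ±nu; for r = nu the recurrence k(k + 2nu) c_k = -c_{k-2} gives the standard series J_nu(x) = sum_{k>=0} (-1)^k / (k! (k+nu)!) (x/2)^(2k+nu). Evaluate the first 5 terms:
  k = 0: (-1)^0 / (0! * 0! * 2^0) x^0 = 1/(1*1*1) x^0 = (1) x^0
  k = 1: (-1)^1 / (1! * 1! * 2^2) x^2 = -1/(1*1*4) x^2 = (-1/4) x^2
  k = 2: (-1)^2 / (2! * 2! * 2^4) x^4 = 1/(2*2*16) x^4 = (1/64) x^4
  k = 3: (-1)^3 / (3! * 3! * 2^6) x^6 = -1/(6*6*64) x^6 = (-1/2304) x^6
  k = 4: (-1)^4 / (4! * 4! * 2^8) x^8 = 1/(24*24*256) x^8 = (1/147456) x^8
Hence J_0(x) = x^8/147456 - x^6/2304 + x^4/64 - x^2/4 + 1 + ....

J_0(x); series = x^8/147456 - x^6/2304 + x^4/64 - x^2/4 + 1


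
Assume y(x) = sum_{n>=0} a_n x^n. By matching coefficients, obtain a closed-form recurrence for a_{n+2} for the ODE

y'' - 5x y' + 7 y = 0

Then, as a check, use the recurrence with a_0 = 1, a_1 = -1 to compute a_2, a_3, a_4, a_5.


Substitute y = sum_n a_n x^n.
y''(x) has coefficient (n+2)(n+1) a_{n+2} at x^n;
-5 x y'(x) has coefficient -5 n a_n at x^n (shift);
7 y(x) has coefficient 7 a_n at x^n.
Matching x^n: (n+2)(n+1) a_{n+2} + (-5n + 7) a_n = 0.
Thus a_{n+2} = (5n - 7) / ((n+1)(n+2)) * a_n.

Check with a_0 = 1, a_1 = -1 (apply the recurrence for n = 0, 1, 2, 3): a_0 = 1, a_1 = -1, a_2 = -7/2, a_3 = 1/3, a_4 = -7/8, a_5 = 2/15.

a_(n+2) = (5n - 7) / ((n+1)(n+2)) * a_n; check: a_0 = 1, a_1 = -1, a_2 = -7/2, a_3 = 1/3, a_4 = -7/8, a_5 = 2/15


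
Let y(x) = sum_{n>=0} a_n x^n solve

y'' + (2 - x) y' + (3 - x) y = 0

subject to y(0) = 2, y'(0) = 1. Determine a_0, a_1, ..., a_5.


Ansatz: y(x) = sum_{n>=0} a_n x^n, so y'(x) = sum_{n>=1} n a_n x^(n-1) and y''(x) = sum_{n>=2} n(n-1) a_n x^(n-2).
Substitute into P(x) y'' + Q(x) y' + R(x) y = 0 with P(x) = 1, Q(x) = 2 - x, R(x) = 3 - x, and match powers of x.
Initial conditions: a_0 = 2, a_1 = 1.
Setting the coefficient of each power of x to zero and solving order by order (substituting the coefficients already found):
  x^0: 2 a_2 + 2 a_1 + 3 a_0 = 0  ->  2 a_2 = -2 a_1 - 3 a_0 = -8  ->  a_2 = -4
  x^1: 6 a_3 + 4 a_2 + 2 a_1 - a_0 = 0  ->  6 a_3 = -4 a_2 - 2 a_1 + a_0 = 16  ->  a_3 = 8/3
  x^2: 12 a_4 + 6 a_3 + a_2 - a_1 = 0  ->  12 a_4 = -6 a_3 - a_2 + a_1 = -11  ->  a_4 = -11/12
  x^3: 20 a_5 + 8 a_4 - a_2 = 0  ->  20 a_5 = -8 a_4 + a_2 = 10/3  ->  a_5 = 1/6
Truncated series: y(x) = 2 + x - 4 x^2 + (8/3) x^3 - (11/12) x^4 + (1/6) x^5 + O(x^6).

a_0 = 2; a_1 = 1; a_2 = -4; a_3 = 8/3; a_4 = -11/12; a_5 = 1/6


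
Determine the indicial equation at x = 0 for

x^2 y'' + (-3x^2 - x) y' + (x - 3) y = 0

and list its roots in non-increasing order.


Divide by x^2 to reach normal form y'' + P_1(x) y' + P_2(x) y = 0 with P_1(x) = -3 - 1/x and P_2(x) = 1/x - 3/x^2.
x = 0 is a singular point because the y'-coefficient -3 - 1/x has a pole at x = 0 and the y-coefficient 1/x - 3/x^2 has a pole at x = 0.
It is a regular singular point because x P_1(x) = p(x) = -3x - 1 and x^2 P_2(x) = q(x) = x - 3 are polynomials, hence analytic at x = 0.
p(0) = -1,  q(0) = -3.
Indicial equation: r(r-1) + p(0) r + q(0) = 0, i.e. r^2 + (p(0) - 1) r + q(0) = 0, i.e. r^2 - 2 r - 3 = 0.
Discriminant: (-2)^2 - 4(-3) = 16, so r = (2 ± 4)/2.
Solving: r_1 = 3, r_2 = -1.

indicial: r^2 - 2 r - 3 = 0; roots r_1 = 3, r_2 = -1


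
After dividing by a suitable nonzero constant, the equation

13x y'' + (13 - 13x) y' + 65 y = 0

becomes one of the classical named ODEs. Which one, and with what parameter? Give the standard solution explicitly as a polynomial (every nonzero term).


All three coefficients share the factor 13; dividing through by 13 gives  x y'' + (1 - x) y' + 5 y = 0.
This matches the Laguerre equation x y'' + (1 - x) y' + n y = 0 with n = 5; the polynomial solution is L_5(x).
With y = sum_k a_k x^k, matching x^k gives (k+1)k a_{k+1} + (k+1) a_{k+1} - k a_k + n a_k = 0, i.e. (k+1)^2 a_{k+1} = (k - n) a_k = (k - 5) a_k. The right side vanishes at k = 5, so the series terminates at degree 5.
Standard normalization L_n(0) = 1 gives a_0 = 1. Work upward with a_{k+1} = (k - 5) a_k / (k+1)^2:
  a_1 = (0 - 5)(1) / 1^2 = -5/1 = -5
  a_2 = (1 - 5)(-5) / 2^2 = 20/4 = 5
  a_3 = (2 - 5)(5) / 3^2 = -15/9 = -5/3
  a_4 = (3 - 5)(-5/3) / 4^2 = (10/3)/16 = 5/24
  a_5 = (4 - 5)(5/24) / 5^2 = (-5/24)/25 = -1/120
Hence L_5(x) = -x^5/120 + 5 x^4/24 - 5 x^3/3 + 5 x^2 - 5 x + 1.

L_5(x); series = -x^5/120 + 5 x^4/24 - 5 x^3/3 + 5 x^2 - 5 x + 1


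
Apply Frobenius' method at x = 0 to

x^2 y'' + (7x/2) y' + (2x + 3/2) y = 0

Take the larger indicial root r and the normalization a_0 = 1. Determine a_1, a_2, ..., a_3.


Write in Frobenius form y'' + (p(x)/x) y' + (q(x)/x^2) y = 0:
  p(x) = 7/2,  q(x) = 2x + 3/2.
Indicial equation: r(r-1) + (7/2) r + (3/2) = 0 -> roots r_1 = -1, r_2 = -3/2.
Take r = r_1 = -1. Let y(x) = x^r sum_{n>=0} a_n x^n with a_0 = 1.
Substitute y = x^r sum a_n x^n and match x^{r+n}. The recurrence is
  D(n) a_n + 2 a_{n-1} = 0,  where D(n) = (r+n)(r+n-1) + (7/2)(r+n) + (3/2).
  a_n = -2 / D(n) * a_{n-1}.
Since the indicial polynomial factors as (r - r_1)(r - r_2), D(n) = (r_1 + n - r_1)(r_1 + n - r_2) = n(n + 1/2).
Evaluating step by step (a_0 = 1):
  n = 1: D(1) = 1(1 + 1/2) = 3/2; numerator = -2(1) = -2; a_1 = (-2)/(3/2) = -4/3
  n = 2: D(2) = 2(2 + 1/2) = 5; numerator = -2(-4/3) = 8/3; a_2 = (8/3)/(5) = 8/15
  n = 3: D(3) = 3(3 + 1/2) = 21/2; numerator = -2(8/15) = -16/15; a_3 = (-16/15)/(21/2) = -32/315

r = -1; a_0 = 1; a_1 = -4/3; a_2 = 8/15; a_3 = -32/315


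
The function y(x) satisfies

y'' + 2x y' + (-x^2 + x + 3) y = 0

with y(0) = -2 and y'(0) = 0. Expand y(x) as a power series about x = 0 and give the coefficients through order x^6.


Ansatz: y(x) = sum_{n>=0} a_n x^n, so y'(x) = sum_{n>=1} n a_n x^(n-1) and y''(x) = sum_{n>=2} n(n-1) a_n x^(n-2).
Substitute into P(x) y'' + Q(x) y' + R(x) y = 0 with P(x) = 1, Q(x) = 2x, R(x) = -x^2 + x + 3, and match powers of x.
Initial conditions: a_0 = -2, a_1 = 0.
Setting the coefficient of each power of x to zero and solving order by order (substituting the coefficients already found):
  x^0: 2 a_2 + 3 a_0 = 0  ->  2 a_2 = -3 a_0 = 6  ->  a_2 = 3
  x^1: 6 a_3 + 5 a_1 + a_0 = 0  ->  6 a_3 = -5 a_1 - a_0 = 2  ->  a_3 = 1/3
  x^2: 12 a_4 + 7 a_2 + a_1 - a_0 = 0  ->  12 a_4 = -7 a_2 - a_1 + a_0 = -23  ->  a_4 = -23/12
  x^3: 20 a_5 + 9 a_3 + a_2 - a_1 = 0  ->  20 a_5 = -9 a_3 - a_2 + a_1 = -6  ->  a_5 = -3/10
  x^4: 30 a_6 + 11 a_4 + a_3 - a_2 = 0  ->  30 a_6 = -11 a_4 - a_3 + a_2 = 95/4  ->  a_6 = 19/24
Truncated series: y(x) = -2 + 3 x^2 + (1/3) x^3 - (23/12) x^4 - (3/10) x^5 + (19/24) x^6 + O(x^7).

a_0 = -2; a_1 = 0; a_2 = 3; a_3 = 1/3; a_4 = -23/12; a_5 = -3/10; a_6 = 19/24


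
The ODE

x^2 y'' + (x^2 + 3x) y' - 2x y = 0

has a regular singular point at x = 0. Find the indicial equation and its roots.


Divide by x^2 to reach normal form y'' + P_1(x) y' + P_2(x) y = 0 with P_1(x) = 1 + 3/x and P_2(x) = -2/x.
x = 0 is a singular point because the y'-coefficient 1 + 3/x has a pole at x = 0 and the y-coefficient -2/x has a pole at x = 0.
It is a regular singular point because x P_1(x) = p(x) = x + 3 and x^2 P_2(x) = q(x) = -2x are polynomials, hence analytic at x = 0.
p(0) = 3,  q(0) = 0.
Indicial equation: r(r-1) + p(0) r + q(0) = 0, i.e. r^2 + (p(0) - 1) r + q(0) = 0, i.e. r^2 + 2 r = 0.
Discriminant: (2)^2 - 4(0) = 4, so r = (-2 ± 2)/2.
Solving: r_1 = 0, r_2 = -2.

indicial: r^2 + 2 r = 0; roots r_1 = 0, r_2 = -2


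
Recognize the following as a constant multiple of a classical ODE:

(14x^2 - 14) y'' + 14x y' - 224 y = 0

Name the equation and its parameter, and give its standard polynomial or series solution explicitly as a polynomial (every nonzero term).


All three coefficients share the factor -14; dividing through by -14 gives  (1 - x^2) y'' - x y' + 16 y = 0.
This matches the Chebyshev equation (1 - x^2) y'' - x y' + n^2 y = 0 (note the -x y' term, not -2x y') with n^2 = 16, so n = 4; the polynomial solution is T_4(x).
With y = sum_k a_k x^k, matching x^k gives (k+2)(k+1) a_{k+2} = (k^2 - n^2) a_k = (k - 4)(k + 4) a_k. The right side vanishes at k = 4, so the series with the parity of 4 terminates at degree 4.
Standard normalization: leading coefficient of T_n is 2^(n-1), so a_4 = 2^3 = 8. Work downward with a_k = (k+1)(k+2) a_{k+2} / ((k - 4)(k + 4)):
  a_2 = (3)(4)(8) / ((2 - 4)(2 + 4)) = 96/(-12) = -8
  a_0 = (1)(2)(-8) / ((0 - 4)(0 + 4)) = -16/(-16) = 1
Hence T_4(x) = 8 x^4 - 8 x^2 + 1.

T_4(x); series = 8 x^4 - 8 x^2 + 1


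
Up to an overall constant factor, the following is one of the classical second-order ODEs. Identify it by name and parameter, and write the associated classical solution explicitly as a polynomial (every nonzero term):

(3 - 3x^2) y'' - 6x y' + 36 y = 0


All three coefficients share the factor 3; dividing through by 3 gives  (1 - x^2) y'' - 2x y' + 12 y = 0.
This matches the Legendre equation (1 - x^2) y'' - 2x y' + n(n+1) y = 0 (note the -2x y' term) with n(n+1) = 12, so n = 3; the polynomial solution is P_3(x).
With y = sum_k a_k x^k, matching x^k gives (k+2)(k+1) a_{k+2} = [k(k+1) - n(n+1)] a_k = (k - 3)(k + 4) a_k. The right side vanishes at k = 3, so the series with the parity of 3 terminates at degree 3.
Standard normalization (P_n(1) = 1): leading coefficient (2n)!/(2^n (n!)^2) = 720/(8*36) = 5/2, so a_3 = 5/2. Work downward with a_k = (k+1)(k+2) a_{k+2} / ((k - 3)(k + 4)):
  a_1 = (2)(3)(5/2) / ((1 - 3)(1 + 4)) = 15/(-10) = -3/2
Hence P_3(x) = 5 x^3/2 - 3 x/2.

P_3(x); series = 5 x^3/2 - 3 x/2


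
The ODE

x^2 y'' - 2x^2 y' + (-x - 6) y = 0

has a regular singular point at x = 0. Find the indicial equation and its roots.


Divide by x^2 to reach normal form y'' + P_1(x) y' + P_2(x) y = 0 with P_1(x) = -2 and P_2(x) = -1/x - 6/x^2.
x = 0 is a singular point because the y-coefficient -1/x - 6/x^2 has a pole at x = 0.
It is a regular singular point because x P_1(x) = p(x) = -2x and x^2 P_2(x) = q(x) = -x - 6 are polynomials, hence analytic at x = 0.
p(0) = 0,  q(0) = -6.
Indicial equation: r(r-1) + p(0) r + q(0) = 0, i.e. r^2 + (p(0) - 1) r + q(0) = 0, i.e. r^2 - 1 r - 6 = 0.
Discriminant: (-1)^2 - 4(-6) = 25, so r = (1 ± 5)/2.
Solving: r_1 = 3, r_2 = -2.

indicial: r^2 - 1 r - 6 = 0; roots r_1 = 3, r_2 = -2
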